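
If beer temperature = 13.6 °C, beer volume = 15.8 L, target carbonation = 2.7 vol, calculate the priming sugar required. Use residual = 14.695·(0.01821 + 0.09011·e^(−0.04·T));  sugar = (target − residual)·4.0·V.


residual = 14.695·(0.01821 + 0.09011·e^(−0.04·13.6)) = 1.0362
sugar = (2.7 − 1.0362)·4.0·15.8

105.1540 g


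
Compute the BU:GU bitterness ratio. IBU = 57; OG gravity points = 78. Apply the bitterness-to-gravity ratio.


BU:GU = IBU / OG_points
BU:GU = 57 / 78

0.7308


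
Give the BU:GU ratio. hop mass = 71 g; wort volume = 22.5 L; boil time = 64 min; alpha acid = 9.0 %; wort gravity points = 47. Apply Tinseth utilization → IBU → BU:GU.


U = 1.65·0.000125^(GP/1000)·(1−e^(−0.04t))/4.15;  IBU = (α/100)·m·U·1000/V;  BU:GU = IBU/GP
U = 1.65·0.000125^(47/1000)·(1−e^(−0.04·64))/4.15 = 0.2405
IBU = (9.0/100)·71·0.2405·1000/22.5 = 68.2916
BU:GU = 68.2916/47

1.4530


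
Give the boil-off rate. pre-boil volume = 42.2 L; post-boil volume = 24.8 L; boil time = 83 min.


rate = (V_pre − V_post) / (t_min/60)
rate = (42.2 − 24.8) / (83/60)

12.5783 L/hr


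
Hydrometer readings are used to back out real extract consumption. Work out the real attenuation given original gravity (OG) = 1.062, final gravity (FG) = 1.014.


AA = (OG−FG)/(OG−1)·100;  RA = AA·0.8192
AA = (1.062 − 1.014)/(1.062 − 1)·100 = 77.4194
RA = 77.4194·0.8192

63.4219 %


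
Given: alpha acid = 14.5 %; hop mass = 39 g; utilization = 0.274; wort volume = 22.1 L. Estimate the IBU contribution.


IBU = (α/100)·mass·U·1000 / V
IBU = (14.5/100)·39·0.274·1000 / 22.1

70.1118 IBU


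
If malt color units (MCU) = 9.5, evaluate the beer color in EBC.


SRM = 1.4922·MCU^0.6859;  EBC = SRM·1.97
SRM = 1.4922·9.5^0.6859 = 6.9895
EBC = 6.9895·1.97

13.7694 EBC


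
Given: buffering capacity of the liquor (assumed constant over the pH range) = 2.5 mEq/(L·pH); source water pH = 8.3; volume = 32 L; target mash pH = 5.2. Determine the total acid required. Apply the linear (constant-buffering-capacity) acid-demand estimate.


acid = buffering capacity · (pH_source − pH_target) · V
acid = 2.5 · (8.3 − 5.2) · 32

248.0000 mEq


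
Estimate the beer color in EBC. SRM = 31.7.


EBC = SRM · 1.97
EBC = 31.7 · 1.97

62.4490 EBC


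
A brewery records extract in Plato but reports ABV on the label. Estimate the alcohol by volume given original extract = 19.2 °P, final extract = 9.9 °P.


SG = 259/(259 − P);  ABV = (OG − FG)·131.25
OG = 259/(259 − 19.2) = 1.0801
FG = 259/(259 − 9.9) = 1.0397
ABV = (1.0801 − 1.0397)·131.25

5.2925 % ABV


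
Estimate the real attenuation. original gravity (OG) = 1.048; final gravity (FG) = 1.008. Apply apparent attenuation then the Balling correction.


AA = (OG−FG)/(OG−1)·100;  RA = AA·0.8192
AA = (1.048 − 1.008)/(1.048 − 1)·100 = 83.3333
RA = 83.3333·0.8192

68.2667 %


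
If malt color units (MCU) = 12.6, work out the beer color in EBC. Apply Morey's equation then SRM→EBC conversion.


SRM = 1.4922·MCU^0.6859;  EBC = SRM·1.97
SRM = 1.4922·12.6^0.6859 = 8.4834
EBC = 8.4834·1.97

16.7123 EBC


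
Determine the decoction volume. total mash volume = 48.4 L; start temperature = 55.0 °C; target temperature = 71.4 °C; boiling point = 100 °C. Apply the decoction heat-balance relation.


V_dec = V_total·(T_target − T_start)/(T_boil − T_start)
V_dec = 48.4·(71.4 − 55.0)/(100 − 55.0)

17.6391 L


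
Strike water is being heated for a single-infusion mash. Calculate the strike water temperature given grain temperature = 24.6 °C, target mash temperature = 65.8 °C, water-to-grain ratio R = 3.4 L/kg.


T_strike = (0.41/R)·(T_mash − T_grain) + T_mash
T_strike = (0.41/3.4)·(65.8 − 24.6) + 65.8

70.7682 °C


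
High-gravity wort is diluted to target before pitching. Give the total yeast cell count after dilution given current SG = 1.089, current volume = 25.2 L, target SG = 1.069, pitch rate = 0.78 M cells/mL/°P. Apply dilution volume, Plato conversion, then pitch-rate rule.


V_w = V·((SG_c−1)/(SG_t−1)−1);  °P = 259 − 259/SG_t;  cells = rate·(V+V_w)·°P
V_w = 25.2·((1.089−1)/(1.069−1)−1) = 7.3043
V_final = 25.2 + 7.3043 = 32.5043
°P = 259 − 259/1.069 = 16.7175
cells = 0.78·32.5043·16.7175

423.8451 billion cells


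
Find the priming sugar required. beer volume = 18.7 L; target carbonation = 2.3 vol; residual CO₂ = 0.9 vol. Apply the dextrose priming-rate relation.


sugar = (target − residual)·4.0·V
sugar = (2.3 − 0.9)·4.0·18.7

104.7200 g


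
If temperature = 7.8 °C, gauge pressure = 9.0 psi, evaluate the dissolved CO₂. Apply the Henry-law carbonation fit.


vols = (P + 14.695)·(0.01821 + 0.09011·e^(−0.04·T))
vols = (9.0 + 14.695)·(0.01821 + 0.09011·e^(−0.04·7.8))

1.9944 volumes


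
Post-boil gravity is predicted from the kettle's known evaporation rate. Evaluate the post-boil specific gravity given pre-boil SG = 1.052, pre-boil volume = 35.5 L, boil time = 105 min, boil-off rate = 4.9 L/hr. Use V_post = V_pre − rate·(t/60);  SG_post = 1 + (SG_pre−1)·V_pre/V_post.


V_post = 35.5 − 4.9·(105/60) = 26.9250
SG_post = 1 + (1.052 − 1)·35.5/26.9250

1.0686


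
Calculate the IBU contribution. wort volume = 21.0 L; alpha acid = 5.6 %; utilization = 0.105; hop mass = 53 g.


IBU = (α/100)·mass·U·1000 / V
IBU = (5.6/100)·53·0.105·1000 / 21.0

14.8400 IBU


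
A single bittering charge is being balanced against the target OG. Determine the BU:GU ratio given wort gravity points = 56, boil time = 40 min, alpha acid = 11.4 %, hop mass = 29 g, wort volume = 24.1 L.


U = 1.65·0.000125^(GP/1000)·(1−e^(−0.04t))/4.15;  IBU = (α/100)·m·U·1000/V;  BU:GU = IBU/GP
U = 1.65·0.000125^(56/1000)·(1−e^(−0.04·40))/4.15 = 0.1918
IBU = (11.4/100)·29·0.1918·1000/24.1 = 26.3153
BU:GU = 26.3153/56

0.4699


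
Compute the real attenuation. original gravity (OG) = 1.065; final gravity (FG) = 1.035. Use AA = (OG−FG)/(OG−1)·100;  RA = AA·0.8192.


AA = (1.065 − 1.035)/(1.065 − 1)·100 = 46.1538
RA = 46.1538·0.8192

37.8092 %


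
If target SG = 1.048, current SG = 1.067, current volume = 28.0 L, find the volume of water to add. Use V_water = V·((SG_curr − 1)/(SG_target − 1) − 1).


V_water = 28.0·((1.067 − 1)/(1.048 − 1) − 1)

11.0833 L


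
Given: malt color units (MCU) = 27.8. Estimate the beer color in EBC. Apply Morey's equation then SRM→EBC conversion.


SRM = 1.4922·MCU^0.6859;  EBC = SRM·1.97
SRM = 1.4922·27.8^0.6859 = 14.5981
EBC = 14.5981·1.97

28.7583 EBC


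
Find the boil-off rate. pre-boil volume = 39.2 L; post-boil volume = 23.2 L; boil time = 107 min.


rate = (V_pre − V_post) / (t_min/60)
rate = (39.2 − 23.2) / (107/60)

8.9720 L/hr


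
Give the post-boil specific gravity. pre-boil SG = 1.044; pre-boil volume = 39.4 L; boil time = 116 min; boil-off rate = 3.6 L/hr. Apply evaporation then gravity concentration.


V_post = V_pre − rate·(t/60);  SG_post = 1 + (SG_pre−1)·V_pre/V_post
V_post = 39.4 − 3.6·(116/60) = 32.4400
SG_post = 1 + (1.044 − 1)·39.4/32.4400

1.0534


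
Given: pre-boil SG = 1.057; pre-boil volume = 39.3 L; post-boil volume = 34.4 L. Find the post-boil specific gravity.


SG_post = 1 + (SG_pre − 1)·V_pre/V_post
pts_pre = (1.057 − 1)·1000 = 57.0000
pts_post = 57.0000·39.3/34.4 = 65.1192
SG_post = 1 + 65.1192/1000

1.0651


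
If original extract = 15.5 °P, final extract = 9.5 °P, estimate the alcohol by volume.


SG = 259/(259 − P);  ABV = (OG − FG)·131.25
OG = 259/(259 − 15.5) = 1.0637
FG = 259/(259 − 9.5) = 1.0381
ABV = (1.0637 − 1.0381)·131.25

3.3572 % ABV


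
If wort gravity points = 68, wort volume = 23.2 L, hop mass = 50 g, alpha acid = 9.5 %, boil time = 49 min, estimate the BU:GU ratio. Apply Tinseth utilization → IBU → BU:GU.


U = 1.65·0.000125^(GP/1000)·(1−e^(−0.04t))/4.15;  IBU = (α/100)·m·U·1000/V;  BU:GU = IBU/GP
U = 1.65·0.000125^(68/1000)·(1−e^(−0.04·49))/4.15 = 0.1854
IBU = (9.5/100)·50·0.1854·1000/23.2 = 37.9574
BU:GU = 37.9574/68

0.5582


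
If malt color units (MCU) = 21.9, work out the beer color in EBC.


SRM = 1.4922·MCU^0.6859;  EBC = SRM·1.97
SRM = 1.4922·21.9^0.6859 = 12.3947
EBC = 12.3947·1.97

24.4177 EBC


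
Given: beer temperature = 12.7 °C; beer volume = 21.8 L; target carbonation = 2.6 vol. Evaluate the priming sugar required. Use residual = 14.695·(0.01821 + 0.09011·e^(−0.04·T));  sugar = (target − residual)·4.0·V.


residual = 14.695·(0.01821 + 0.09011·e^(−0.04·12.7)) = 1.0643
sugar = (2.6 − 1.0643)·4.0·21.8

133.9092 g


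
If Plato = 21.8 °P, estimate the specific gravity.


SG = 259/(259 − P)
SG = 259/(259 − 21.8)

1.0919


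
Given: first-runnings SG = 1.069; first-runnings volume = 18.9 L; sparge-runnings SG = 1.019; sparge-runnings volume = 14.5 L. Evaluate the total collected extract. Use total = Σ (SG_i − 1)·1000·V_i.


first = (1.069 − 1)·1000·18.9 = 1304.1000
sparge = (1.019 − 1)·1000·14.5 = 275.5000
total = 1304.1000 + 275.5000

1579.6000 gravity·L


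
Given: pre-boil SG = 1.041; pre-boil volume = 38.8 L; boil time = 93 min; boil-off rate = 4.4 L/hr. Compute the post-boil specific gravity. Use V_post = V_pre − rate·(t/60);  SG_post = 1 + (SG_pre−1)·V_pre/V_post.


V_post = 38.8 − 4.4·(93/60) = 31.9800
SG_post = 1 + (1.041 − 1)·38.8/31.9800

1.0497


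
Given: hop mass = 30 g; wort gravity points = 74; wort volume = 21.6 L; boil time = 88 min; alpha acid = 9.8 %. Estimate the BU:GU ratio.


U = 1.65·0.000125^(GP/1000)·(1−e^(−0.04t))/4.15;  IBU = (α/100)·m·U·1000/V;  BU:GU = IBU/GP
U = 1.65·0.000125^(74/1000)·(1−e^(−0.04·88))/4.15 = 0.1984
IBU = (9.8/100)·30·0.1984·1000/21.6 = 27.0055
BU:GU = 27.0055/74

0.3649


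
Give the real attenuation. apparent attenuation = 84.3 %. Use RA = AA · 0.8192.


RA = 84.3 · 0.8192

69.0586 %


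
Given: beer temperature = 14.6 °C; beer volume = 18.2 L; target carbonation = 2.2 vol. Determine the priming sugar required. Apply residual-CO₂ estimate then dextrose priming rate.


residual = 14.695·(0.01821 + 0.09011·e^(−0.04·T));  sugar = (target − residual)·4.0·V
residual = 14.695·(0.01821 + 0.09011·e^(−0.04·14.6)) = 1.0060
sugar = (2.2 − 1.0060)·4.0·18.2

86.9207 g


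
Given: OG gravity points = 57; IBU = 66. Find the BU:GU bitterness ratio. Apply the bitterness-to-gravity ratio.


BU:GU = IBU / OG_points
BU:GU = 66 / 57

1.1579


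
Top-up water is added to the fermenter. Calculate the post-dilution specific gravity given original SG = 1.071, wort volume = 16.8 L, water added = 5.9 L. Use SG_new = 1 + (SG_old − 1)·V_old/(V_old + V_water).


pts = (1.071 − 1)·1000·16.8/(16.8 + 5.9) = 52.5463
SG_new = 1 + 52.5463/1000

1.0525


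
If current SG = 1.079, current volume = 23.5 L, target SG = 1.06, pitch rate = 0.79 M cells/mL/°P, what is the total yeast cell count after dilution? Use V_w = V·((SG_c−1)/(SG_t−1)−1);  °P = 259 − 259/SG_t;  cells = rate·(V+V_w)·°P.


V_w = 23.5·((1.079−1)/(1.06−1)−1) = 7.4417
V_final = 23.5 + 7.4417 = 30.9417
°P = 259 − 259/1.06 = 14.6604
cells = 0.79·30.9417·14.6604

358.3570 billion cells


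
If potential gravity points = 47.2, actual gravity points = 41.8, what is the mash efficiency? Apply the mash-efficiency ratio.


efficiency = actual / potential × 100
efficiency = 41.8 / 47.2 × 100

88.5593 %


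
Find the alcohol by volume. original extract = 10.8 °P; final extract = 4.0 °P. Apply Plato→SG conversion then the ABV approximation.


SG = 259/(259 − P);  ABV = (OG − FG)·131.25
OG = 259/(259 − 10.8) = 1.0435
FG = 259/(259 − 4.0) = 1.0157
ABV = (1.0435 − 1.0157)·131.25

3.6523 % ABV


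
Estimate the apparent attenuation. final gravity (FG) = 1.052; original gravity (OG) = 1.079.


AA = (OG − FG)/(OG − 1) · 100
AA = (1.079 − 1.052)/(1.079 − 1) · 100

34.1772 %


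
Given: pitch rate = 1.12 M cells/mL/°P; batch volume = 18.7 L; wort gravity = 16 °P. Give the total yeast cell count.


cells (billions) = rate · V_L · °P
cells = 1.12 · 18.7 · 16

335.1040 billion cells


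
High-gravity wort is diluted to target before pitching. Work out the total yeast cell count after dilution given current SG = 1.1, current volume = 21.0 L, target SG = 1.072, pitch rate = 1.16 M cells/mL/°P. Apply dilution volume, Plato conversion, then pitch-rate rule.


V_w = V·((SG_c−1)/(SG_t−1)−1);  °P = 259 − 259/SG_t;  cells = rate·(V+V_w)·°P
V_w = 21.0·((1.1−1)/(1.072−1)−1) = 8.1667
V_final = 21.0 + 8.1667 = 29.1667
°P = 259 − 259/1.072 = 17.3955
cells = 1.16·29.1667·17.3955

588.5485 billion cells


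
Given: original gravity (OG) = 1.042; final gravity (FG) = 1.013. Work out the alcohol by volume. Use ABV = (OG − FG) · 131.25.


ABV = (1.042 − 1.013) · 131.25

3.8063 % ABV


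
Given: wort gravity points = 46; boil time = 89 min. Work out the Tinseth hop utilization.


U = 1.65·0.000125^(GP/1000) · (1 − e^(−0.04·t))/4.15
bigness = 1.65·0.000125^(46/1000) = 1.0913
boil_factor = (1 − e^(−0.04·89))/4.15 = 0.2341
U = 1.0913 · 0.2341

0.2555


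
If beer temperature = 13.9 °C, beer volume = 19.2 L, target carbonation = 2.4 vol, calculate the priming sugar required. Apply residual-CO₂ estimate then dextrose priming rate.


residual = 14.695·(0.01821 + 0.09011·e^(−0.04·T));  sugar = (target − residual)·4.0·V
residual = 14.695·(0.01821 + 0.09011·e^(−0.04·13.9)) = 1.0270
sugar = (2.4 − 1.0270)·4.0·19.2

105.4461 g


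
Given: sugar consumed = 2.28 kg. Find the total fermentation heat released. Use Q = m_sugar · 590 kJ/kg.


Q = 2.28 · 590

1345.2000 kJ


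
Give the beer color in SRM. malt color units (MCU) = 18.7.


SRM = 1.4922 · MCU^0.6859
SRM = 1.4922 · 18.7^0.6859

11.1220 SRM


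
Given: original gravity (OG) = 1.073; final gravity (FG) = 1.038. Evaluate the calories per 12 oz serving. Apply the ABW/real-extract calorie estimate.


ABW = (OG−FG)·131.25·0.79/FG;  °P = 259 − 259/SG (for OG→OE and FG→AE);  RE = 0.1808·OE + 0.8192·AE;  Cal = (6.9·ABW + 4·(RE−0.1))·FG·3.55
ABW = (1.073 − 1.038)·131.25·0.79/1.038 = 3.4962
OE = 259 − 259/1.073 = 17.6207 °P
AE = 259 − 259/1.038 = 9.4817 °P
RE = 0.1808·17.6207 + 0.8192·9.4817 = 10.9532 °P
Cal = (6.9·3.4962 + 4·(10.9532−0.1))·1.038·3.55

248.8661 kcal


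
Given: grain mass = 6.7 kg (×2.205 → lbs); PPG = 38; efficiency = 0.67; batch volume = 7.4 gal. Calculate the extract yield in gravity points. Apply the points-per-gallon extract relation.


points = lbs × PPG × eff / vol
lbs = 6.7 × 2.205 = 14.7735
points = 14.7735 × 38 × 0.67 / 7.4

50.8288 points


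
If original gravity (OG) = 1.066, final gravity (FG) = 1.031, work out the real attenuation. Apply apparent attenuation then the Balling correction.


AA = (OG−FG)/(OG−1)·100;  RA = AA·0.8192
AA = (1.066 − 1.031)/(1.066 − 1)·100 = 53.0303
RA = 53.0303·0.8192

43.4424 %


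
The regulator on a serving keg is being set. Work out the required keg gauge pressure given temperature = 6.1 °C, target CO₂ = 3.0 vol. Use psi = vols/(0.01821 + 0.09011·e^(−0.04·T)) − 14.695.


psi = 3.0/(0.01821 + 0.09011·e^(−0.04·6.1)) − 14.695

19.0850 psi


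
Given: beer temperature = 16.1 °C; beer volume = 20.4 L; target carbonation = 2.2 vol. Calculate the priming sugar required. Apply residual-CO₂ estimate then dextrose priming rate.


residual = 14.695·(0.01821 + 0.09011·e^(−0.04·T));  sugar = (target − residual)·4.0·V
residual = 14.695·(0.01821 + 0.09011·e^(−0.04·16.1)) = 0.9630
sugar = (2.2 − 0.9630)·4.0·20.4

100.9366 g


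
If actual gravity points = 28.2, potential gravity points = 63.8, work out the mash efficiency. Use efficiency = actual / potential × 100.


efficiency = 28.2 / 63.8 × 100

44.2006 %


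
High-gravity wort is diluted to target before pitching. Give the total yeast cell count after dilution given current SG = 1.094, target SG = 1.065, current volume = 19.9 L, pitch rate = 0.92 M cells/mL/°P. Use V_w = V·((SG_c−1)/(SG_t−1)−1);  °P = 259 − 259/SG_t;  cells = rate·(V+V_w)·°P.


V_w = 19.9·((1.094−1)/(1.065−1)−1) = 8.8785
V_final = 19.9 + 8.8785 = 28.7785
°P = 259 − 259/1.065 = 15.8075
cells = 0.92·28.7785·15.8075

418.5226 billion cells


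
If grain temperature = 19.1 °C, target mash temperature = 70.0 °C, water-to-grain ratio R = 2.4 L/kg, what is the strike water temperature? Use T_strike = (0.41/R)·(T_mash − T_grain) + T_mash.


T_strike = (0.41/2.4)·(70.0 − 19.1) + 70.0

78.6954 °C


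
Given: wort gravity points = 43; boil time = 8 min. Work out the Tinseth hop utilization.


U = 1.65·0.000125^(GP/1000) · (1 − e^(−0.04·t))/4.15
bigness = 1.65·0.000125^(43/1000) = 1.1211
boil_factor = (1 − e^(−0.04·8))/4.15 = 0.0660
U = 1.1211 · 0.0660

0.0740


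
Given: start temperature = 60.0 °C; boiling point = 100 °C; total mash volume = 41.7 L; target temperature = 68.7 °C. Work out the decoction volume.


V_dec = V_total·(T_target − T_start)/(T_boil − T_start)
V_dec = 41.7·(68.7 − 60.0)/(100 − 60.0)

9.0698 L


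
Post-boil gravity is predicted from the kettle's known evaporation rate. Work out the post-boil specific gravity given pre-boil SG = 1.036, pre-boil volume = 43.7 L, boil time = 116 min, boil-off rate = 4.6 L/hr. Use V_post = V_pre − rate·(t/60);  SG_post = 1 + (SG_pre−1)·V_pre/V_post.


V_post = 43.7 − 4.6·(116/60) = 34.8067
SG_post = 1 + (1.036 − 1)·43.7/34.8067

1.0452


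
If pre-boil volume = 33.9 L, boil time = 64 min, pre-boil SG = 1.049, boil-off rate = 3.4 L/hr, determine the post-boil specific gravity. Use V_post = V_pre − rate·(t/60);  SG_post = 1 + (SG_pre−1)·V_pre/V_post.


V_post = 33.9 − 3.4·(64/60) = 30.2733
SG_post = 1 + (1.049 − 1)·33.9/30.2733

1.0549


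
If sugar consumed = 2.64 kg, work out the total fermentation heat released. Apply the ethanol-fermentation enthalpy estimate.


Q = m_sugar · 590 kJ/kg
Q = 2.64 · 590

1557.6000 kJ


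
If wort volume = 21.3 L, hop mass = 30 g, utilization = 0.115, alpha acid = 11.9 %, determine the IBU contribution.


IBU = (α/100)·mass·U·1000 / V
IBU = (11.9/100)·30·0.115·1000 / 21.3

19.2746 IBU


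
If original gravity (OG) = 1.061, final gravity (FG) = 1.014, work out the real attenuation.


AA = (OG−FG)/(OG−1)·100;  RA = AA·0.8192
AA = (1.061 − 1.014)/(1.061 − 1)·100 = 77.0492
RA = 77.0492·0.8192

63.1187 %


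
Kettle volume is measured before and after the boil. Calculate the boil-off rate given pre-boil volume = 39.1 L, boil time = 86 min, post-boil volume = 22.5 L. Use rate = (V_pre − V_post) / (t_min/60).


rate = (39.1 − 22.5) / (86/60)

11.5814 L/hr


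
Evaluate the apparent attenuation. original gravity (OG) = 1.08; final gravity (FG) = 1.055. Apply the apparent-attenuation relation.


AA = (OG − FG)/(OG − 1) · 100
AA = (1.08 − 1.055)/(1.08 − 1) · 100

31.2500 %


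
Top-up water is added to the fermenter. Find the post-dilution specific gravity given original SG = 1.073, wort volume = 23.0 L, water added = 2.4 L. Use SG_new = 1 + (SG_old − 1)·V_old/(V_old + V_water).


pts = (1.073 − 1)·1000·23.0/(23.0 + 2.4) = 66.1024
SG_new = 1 + 66.1024/1000

1.0661


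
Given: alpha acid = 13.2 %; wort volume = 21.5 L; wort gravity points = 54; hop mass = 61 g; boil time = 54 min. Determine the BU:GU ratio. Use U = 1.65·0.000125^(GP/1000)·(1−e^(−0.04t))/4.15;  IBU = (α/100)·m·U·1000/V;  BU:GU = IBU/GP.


U = 1.65·0.000125^(54/1000)·(1−e^(−0.04·54))/4.15 = 0.2165
IBU = (13.2/100)·61·0.2165·1000/21.5 = 81.0808
BU:GU = 81.0808/54

1.5015


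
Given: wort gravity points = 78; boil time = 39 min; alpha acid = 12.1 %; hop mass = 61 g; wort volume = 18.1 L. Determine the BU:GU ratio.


U = 1.65·0.000125^(GP/1000)·(1−e^(−0.04t))/4.15;  IBU = (α/100)·m·U·1000/V;  BU:GU = IBU/GP
U = 1.65·0.000125^(78/1000)·(1−e^(−0.04·39))/4.15 = 0.1558
IBU = (12.1/100)·61·0.1558·1000/18.1 = 63.5307
BU:GU = 63.5307/78

0.8145


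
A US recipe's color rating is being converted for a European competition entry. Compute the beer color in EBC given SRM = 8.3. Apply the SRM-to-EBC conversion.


EBC = SRM · 1.97
EBC = 8.3 · 1.97

16.3510 EBC


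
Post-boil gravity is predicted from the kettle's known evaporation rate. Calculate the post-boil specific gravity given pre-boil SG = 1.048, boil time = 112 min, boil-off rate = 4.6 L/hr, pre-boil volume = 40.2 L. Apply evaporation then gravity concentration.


V_post = V_pre − rate·(t/60);  SG_post = 1 + (SG_pre−1)·V_pre/V_post
V_post = 40.2 − 4.6·(112/60) = 31.6133
SG_post = 1 + (1.048 − 1)·40.2/31.6133

1.0610


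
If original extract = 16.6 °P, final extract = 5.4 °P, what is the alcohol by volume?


SG = 259/(259 − P);  ABV = (OG − FG)·131.25
OG = 259/(259 − 16.6) = 1.0685
FG = 259/(259 − 5.4) = 1.0213
ABV = (1.0685 − 1.0213)·131.25

6.1935 % ABV


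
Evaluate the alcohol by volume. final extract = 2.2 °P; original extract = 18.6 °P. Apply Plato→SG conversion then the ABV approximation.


SG = 259/(259 − P);  ABV = (OG − FG)·131.25
OG = 259/(259 − 18.6) = 1.0774
FG = 259/(259 − 2.2) = 1.0086
ABV = (1.0774 − 1.0086)·131.25

9.0305 % ABV


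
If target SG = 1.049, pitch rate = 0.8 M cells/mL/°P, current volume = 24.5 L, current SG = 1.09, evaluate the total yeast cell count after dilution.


V_w = V·((SG_c−1)/(SG_t−1)−1);  °P = 259 − 259/SG_t;  cells = rate·(V+V_w)·°P
V_w = 24.5·((1.09−1)/(1.049−1)−1) = 20.5000
V_final = 24.5 + 20.5000 = 45.0000
°P = 259 − 259/1.049 = 12.0982
cells = 0.8·45.0000·12.0982

435.5348 billion cells


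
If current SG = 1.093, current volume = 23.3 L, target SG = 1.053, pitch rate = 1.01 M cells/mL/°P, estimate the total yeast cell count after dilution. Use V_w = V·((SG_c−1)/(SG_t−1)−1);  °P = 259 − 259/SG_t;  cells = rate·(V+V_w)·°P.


V_w = 23.3·((1.093−1)/(1.053−1)−1) = 17.5849
V_final = 23.3 + 17.5849 = 40.8849
°P = 259 − 259/1.053 = 13.0361
cells = 1.01·40.8849·13.0361

538.3090 billion cells


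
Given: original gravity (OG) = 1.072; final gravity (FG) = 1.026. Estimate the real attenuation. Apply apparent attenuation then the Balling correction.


AA = (OG−FG)/(OG−1)·100;  RA = AA·0.8192
AA = (1.072 − 1.026)/(1.072 − 1)·100 = 63.8889
RA = 63.8889·0.8192

52.3378 %


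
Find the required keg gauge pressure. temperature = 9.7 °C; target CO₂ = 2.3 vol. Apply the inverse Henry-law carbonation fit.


psi = vols/(0.01821 + 0.09011·e^(−0.04·T)) − 14.695
psi = 2.3/(0.01821 + 0.09011·e^(−0.04·9.7)) − 14.695

14.2935 psi


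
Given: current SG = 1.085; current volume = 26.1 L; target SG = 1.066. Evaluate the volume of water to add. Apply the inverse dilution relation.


V_water = V·((SG_curr − 1)/(SG_target − 1) − 1)
V_water = 26.1·((1.085 − 1)/(1.066 − 1) − 1)

7.5136 L


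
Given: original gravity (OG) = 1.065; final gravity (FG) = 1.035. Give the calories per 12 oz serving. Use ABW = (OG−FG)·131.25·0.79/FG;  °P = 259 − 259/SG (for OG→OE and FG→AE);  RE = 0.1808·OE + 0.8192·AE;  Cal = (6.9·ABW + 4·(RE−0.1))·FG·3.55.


ABW = (1.065 − 1.035)·131.25·0.79/1.035 = 3.0054
OE = 259 − 259/1.065 = 15.8075 °P
AE = 259 − 259/1.035 = 8.7585 °P
RE = 0.1808·15.8075 + 0.8192·8.7585 = 10.0329 °P
Cal = (6.9·3.0054 + 4·(10.0329−0.1))·1.035·3.55

222.1789 kcal


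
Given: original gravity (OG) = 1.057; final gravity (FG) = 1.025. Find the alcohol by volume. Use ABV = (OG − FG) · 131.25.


ABV = (1.057 − 1.025) · 131.25

4.2000 % ABV


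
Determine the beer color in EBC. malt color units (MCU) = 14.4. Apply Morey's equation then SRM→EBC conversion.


SRM = 1.4922·MCU^0.6859;  EBC = SRM·1.97
SRM = 1.4922·14.4^0.6859 = 9.2971
EBC = 9.2971·1.97

18.3153 EBC


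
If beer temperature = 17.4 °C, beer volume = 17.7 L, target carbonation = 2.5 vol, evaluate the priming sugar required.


residual = 14.695·(0.01821 + 0.09011·e^(−0.04·T));  sugar = (target − residual)·4.0·V
residual = 14.695·(0.01821 + 0.09011·e^(−0.04·17.4)) = 0.9278
sugar = (2.5 − 0.9278)·4.0·17.7

111.3123 g


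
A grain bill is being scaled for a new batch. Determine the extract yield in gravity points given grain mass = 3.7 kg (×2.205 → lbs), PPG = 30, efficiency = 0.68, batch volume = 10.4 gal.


points = lbs × PPG × eff / vol
lbs = 3.7 × 2.205 = 8.1585
points = 8.1585 × 30 × 0.68 / 10.4

16.0032 points


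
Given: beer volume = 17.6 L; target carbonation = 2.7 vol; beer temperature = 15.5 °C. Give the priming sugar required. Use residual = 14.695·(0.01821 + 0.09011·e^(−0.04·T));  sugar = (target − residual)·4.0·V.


residual = 14.695·(0.01821 + 0.09011·e^(−0.04·15.5)) = 0.9799
sugar = (2.7 − 0.9799)·4.0·17.6

121.0934 g


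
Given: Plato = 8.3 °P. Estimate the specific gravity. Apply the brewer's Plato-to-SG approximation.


SG = 259/(259 − P)
SG = 259/(259 − 8.3)

1.0331


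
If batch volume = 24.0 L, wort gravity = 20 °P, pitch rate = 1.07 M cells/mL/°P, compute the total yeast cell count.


cells (billions) = rate · V_L · °P
cells = 1.07 · 24.0 · 20

513.6000 billion cells


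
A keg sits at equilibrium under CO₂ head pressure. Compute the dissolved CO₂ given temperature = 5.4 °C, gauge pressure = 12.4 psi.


vols = (P + 14.695)·(0.01821 + 0.09011·e^(−0.04·T))
vols = (12.4 + 14.695)·(0.01821 + 0.09011·e^(−0.04·5.4))

2.4606 volumes


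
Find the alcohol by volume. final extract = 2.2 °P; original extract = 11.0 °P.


SG = 259/(259 − P);  ABV = (OG − FG)·131.25
OG = 259/(259 − 11.0) = 1.0444
FG = 259/(259 − 2.2) = 1.0086
ABV = (1.0444 − 1.0086)·131.25

4.6972 % ABV


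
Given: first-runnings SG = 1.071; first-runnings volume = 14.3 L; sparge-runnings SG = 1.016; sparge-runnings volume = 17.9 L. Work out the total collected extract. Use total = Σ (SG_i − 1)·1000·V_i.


first = (1.071 − 1)·1000·14.3 = 1015.3000
sparge = (1.016 − 1)·1000·17.9 = 286.4000
total = 1015.3000 + 286.4000

1301.7000 gravity·L


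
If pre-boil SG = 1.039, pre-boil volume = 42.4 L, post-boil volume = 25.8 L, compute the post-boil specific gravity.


SG_post = 1 + (SG_pre − 1)·V_pre/V_post
pts_pre = (1.039 − 1)·1000 = 39.0000
pts_post = 39.0000·42.4/25.8 = 64.0930
SG_post = 1 + 64.0930/1000

1.0641


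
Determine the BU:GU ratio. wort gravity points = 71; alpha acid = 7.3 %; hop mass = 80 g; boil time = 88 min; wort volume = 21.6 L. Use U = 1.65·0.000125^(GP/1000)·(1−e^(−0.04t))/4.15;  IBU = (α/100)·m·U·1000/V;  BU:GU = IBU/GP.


U = 1.65·0.000125^(71/1000)·(1−e^(−0.04·88))/4.15 = 0.2038
IBU = (7.3/100)·80·0.2038·1000/21.6 = 55.1095
BU:GU = 55.1095/71

0.7762


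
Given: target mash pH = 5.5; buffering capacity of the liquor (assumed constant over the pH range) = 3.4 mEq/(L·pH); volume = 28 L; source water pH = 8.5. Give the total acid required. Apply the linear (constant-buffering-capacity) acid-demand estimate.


acid = buffering capacity · (pH_source − pH_target) · V
acid = 3.4 · (8.5 − 5.5) · 28

285.6000 mEq


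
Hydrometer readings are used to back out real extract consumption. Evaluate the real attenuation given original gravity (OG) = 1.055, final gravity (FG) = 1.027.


AA = (OG−FG)/(OG−1)·100;  RA = AA·0.8192
AA = (1.055 − 1.027)/(1.055 − 1)·100 = 50.9091
RA = 50.9091·0.8192

41.7047 %


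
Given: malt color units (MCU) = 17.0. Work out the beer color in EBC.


SRM = 1.4922·MCU^0.6859;  EBC = SRM·1.97
SRM = 1.4922·17.0^0.6859 = 10.4182
EBC = 10.4182·1.97

20.5238 EBC


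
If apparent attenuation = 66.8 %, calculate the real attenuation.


RA = AA · 0.8192
RA = 66.8 · 0.8192

54.7226 %


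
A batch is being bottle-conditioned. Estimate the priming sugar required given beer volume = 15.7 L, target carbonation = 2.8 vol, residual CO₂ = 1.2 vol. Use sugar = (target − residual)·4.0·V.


sugar = (2.8 − 1.2)·4.0·15.7

100.4800 g


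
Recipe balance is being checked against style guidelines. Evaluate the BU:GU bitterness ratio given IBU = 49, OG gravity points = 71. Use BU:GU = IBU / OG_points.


BU:GU = 49 / 71

0.6901


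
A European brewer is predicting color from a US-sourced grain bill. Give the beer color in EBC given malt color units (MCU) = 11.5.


SRM = 1.4922·MCU^0.6859;  EBC = SRM·1.97
SRM = 1.4922·11.5^0.6859 = 7.9682
EBC = 7.9682·1.97

15.6973 EBC


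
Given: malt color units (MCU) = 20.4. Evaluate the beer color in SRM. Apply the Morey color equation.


SRM = 1.4922 · MCU^0.6859
SRM = 1.4922 · 20.4^0.6859

11.8060 SRM


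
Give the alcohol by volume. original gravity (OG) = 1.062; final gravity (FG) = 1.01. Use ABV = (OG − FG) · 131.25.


ABV = (1.062 − 1.01) · 131.25

6.8250 % ABV


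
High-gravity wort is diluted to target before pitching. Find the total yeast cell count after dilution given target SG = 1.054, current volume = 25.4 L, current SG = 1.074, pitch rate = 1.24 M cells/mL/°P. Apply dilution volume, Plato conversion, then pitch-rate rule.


V_w = V·((SG_c−1)/(SG_t−1)−1);  °P = 259 − 259/SG_t;  cells = rate·(V+V_w)·°P
V_w = 25.4·((1.074−1)/(1.054−1)−1) = 9.4074
V_final = 25.4 + 9.4074 = 34.8074
°P = 259 − 259/1.054 = 13.2694
cells = 1.24·34.8074·13.2694

572.7252 billion cells


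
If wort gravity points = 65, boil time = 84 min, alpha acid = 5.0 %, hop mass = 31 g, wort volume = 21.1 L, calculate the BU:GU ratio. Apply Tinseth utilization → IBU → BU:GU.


U = 1.65·0.000125^(GP/1000)·(1−e^(−0.04t))/4.15;  IBU = (α/100)·m·U·1000/V;  BU:GU = IBU/GP
U = 1.65·0.000125^(65/1000)·(1−e^(−0.04·84))/4.15 = 0.2140
IBU = (5.0/100)·31·0.2140·1000/21.1 = 15.7192
BU:GU = 15.7192/65

0.2418


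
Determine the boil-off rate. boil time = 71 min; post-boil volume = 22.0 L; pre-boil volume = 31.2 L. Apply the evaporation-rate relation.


rate = (V_pre − V_post) / (t_min/60)
rate = (31.2 − 22.0) / (71/60)

7.7746 L/hr


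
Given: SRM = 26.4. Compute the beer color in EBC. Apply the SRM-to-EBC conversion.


EBC = SRM · 1.97
EBC = 26.4 · 1.97

52.0080 EBC


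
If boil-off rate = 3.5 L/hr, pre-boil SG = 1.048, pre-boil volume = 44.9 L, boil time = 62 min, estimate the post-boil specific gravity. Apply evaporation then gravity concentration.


V_post = V_pre − rate·(t/60);  SG_post = 1 + (SG_pre−1)·V_pre/V_post
V_post = 44.9 − 3.5·(62/60) = 41.2833
SG_post = 1 + (1.048 − 1)·44.9/41.2833

1.0522


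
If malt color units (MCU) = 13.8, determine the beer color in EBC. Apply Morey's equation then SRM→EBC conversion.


SRM = 1.4922·MCU^0.6859;  EBC = SRM·1.97
SRM = 1.4922·13.8^0.6859 = 9.0296
EBC = 9.0296·1.97

17.7884 EBC


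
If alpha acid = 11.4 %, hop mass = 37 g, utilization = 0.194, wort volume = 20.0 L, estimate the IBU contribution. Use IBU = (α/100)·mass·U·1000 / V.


IBU = (11.4/100)·37·0.194·1000 / 20.0

40.9146 IBU


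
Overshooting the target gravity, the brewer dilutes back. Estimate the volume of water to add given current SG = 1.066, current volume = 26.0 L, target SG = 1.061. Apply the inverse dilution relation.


V_water = V·((SG_curr − 1)/(SG_target − 1) − 1)
V_water = 26.0·((1.066 − 1)/(1.061 − 1) − 1)

2.1311 L


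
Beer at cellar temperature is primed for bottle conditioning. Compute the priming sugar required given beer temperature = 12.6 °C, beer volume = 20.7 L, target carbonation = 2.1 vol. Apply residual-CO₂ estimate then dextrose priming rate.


residual = 14.695·(0.01821 + 0.09011·e^(−0.04·T));  sugar = (target − residual)·4.0·V
residual = 14.695·(0.01821 + 0.09011·e^(−0.04·12.6)) = 1.0675
sugar = (2.1 − 1.0675)·4.0·20.7

85.4879 g


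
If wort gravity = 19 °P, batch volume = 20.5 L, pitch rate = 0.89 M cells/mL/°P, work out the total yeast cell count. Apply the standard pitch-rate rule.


cells (billions) = rate · V_L · °P
cells = 0.89 · 20.5 · 19

346.6550 billion cells


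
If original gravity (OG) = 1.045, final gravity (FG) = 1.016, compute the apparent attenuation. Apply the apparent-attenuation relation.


AA = (OG − FG)/(OG − 1) · 100
AA = (1.045 − 1.016)/(1.045 − 1) · 100

64.4444 %


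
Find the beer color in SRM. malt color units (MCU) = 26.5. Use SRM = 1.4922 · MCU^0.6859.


SRM = 1.4922 · 26.5^0.6859

14.1264 SRM


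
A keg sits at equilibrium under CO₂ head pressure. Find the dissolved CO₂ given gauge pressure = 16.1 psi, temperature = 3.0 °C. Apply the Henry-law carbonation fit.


vols = (P + 14.695)·(0.01821 + 0.09011·e^(−0.04·T))
vols = (16.1 + 14.695)·(0.01821 + 0.09011·e^(−0.04·3.0))

3.0219 volumes


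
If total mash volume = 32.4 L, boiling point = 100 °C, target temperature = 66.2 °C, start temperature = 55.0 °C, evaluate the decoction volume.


V_dec = V_total·(T_target − T_start)/(T_boil − T_start)
V_dec = 32.4·(66.2 − 55.0)/(100 − 55.0)

8.0640 L


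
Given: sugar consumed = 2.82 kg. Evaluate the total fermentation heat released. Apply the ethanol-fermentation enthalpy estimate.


Q = m_sugar · 590 kJ/kg
Q = 2.82 · 590

1663.8000 kJ


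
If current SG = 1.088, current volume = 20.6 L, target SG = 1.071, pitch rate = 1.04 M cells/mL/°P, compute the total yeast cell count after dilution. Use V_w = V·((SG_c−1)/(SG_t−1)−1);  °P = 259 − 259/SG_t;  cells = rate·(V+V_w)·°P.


V_w = 20.6·((1.088−1)/(1.071−1)−1) = 4.9324
V_final = 20.6 + 4.9324 = 25.5324
°P = 259 − 259/1.071 = 17.1699
cells = 1.04·25.5324·17.1699

455.9251 billion cells


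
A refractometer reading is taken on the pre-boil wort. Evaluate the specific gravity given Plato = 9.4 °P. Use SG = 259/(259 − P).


SG = 259/(259 − 9.4)

1.0377


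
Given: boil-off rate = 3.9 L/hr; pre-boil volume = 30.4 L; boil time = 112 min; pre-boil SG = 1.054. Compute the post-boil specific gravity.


V_post = V_pre − rate·(t/60);  SG_post = 1 + (SG_pre−1)·V_pre/V_post
V_post = 30.4 − 3.9·(112/60) = 23.1200
SG_post = 1 + (1.054 − 1)·30.4/23.1200

1.0710


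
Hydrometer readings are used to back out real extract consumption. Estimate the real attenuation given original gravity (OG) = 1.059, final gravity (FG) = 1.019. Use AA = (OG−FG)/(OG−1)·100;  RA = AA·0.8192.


AA = (1.059 − 1.019)/(1.059 − 1)·100 = 67.7966
RA = 67.7966·0.8192

55.5390 %


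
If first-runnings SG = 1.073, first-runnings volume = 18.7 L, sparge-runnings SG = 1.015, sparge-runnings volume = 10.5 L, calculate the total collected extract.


total = Σ (SG_i − 1)·1000·V_i
first = (1.073 − 1)·1000·18.7 = 1365.1000
sparge = (1.015 − 1)·1000·10.5 = 157.5000
total = 1365.1000 + 157.5000

1522.6000 gravity·L


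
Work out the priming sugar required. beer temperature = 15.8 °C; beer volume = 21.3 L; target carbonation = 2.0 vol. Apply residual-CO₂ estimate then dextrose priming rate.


residual = 14.695·(0.01821 + 0.09011·e^(−0.04·T));  sugar = (target − residual)·4.0·V
residual = 14.695·(0.01821 + 0.09011·e^(−0.04·15.8)) = 0.9714
sugar = (2.0 − 0.9714)·4.0·21.3

87.6344 g


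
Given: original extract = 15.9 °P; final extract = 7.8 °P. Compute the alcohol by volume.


SG = 259/(259 − P);  ABV = (OG − FG)·131.25
OG = 259/(259 − 15.9) = 1.0654
FG = 259/(259 − 7.8) = 1.0311
ABV = (1.0654 − 1.0311)·131.25

4.5090 % ABV


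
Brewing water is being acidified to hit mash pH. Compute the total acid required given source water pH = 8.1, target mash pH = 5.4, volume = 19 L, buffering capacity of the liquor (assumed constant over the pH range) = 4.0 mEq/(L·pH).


acid = buffering capacity · (pH_source − pH_target) · V
acid = 4.0 · (8.1 − 5.4) · 19

205.2000 mEq


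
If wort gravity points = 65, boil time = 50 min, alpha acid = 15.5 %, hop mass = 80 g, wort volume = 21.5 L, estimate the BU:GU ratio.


U = 1.65·0.000125^(GP/1000)·(1−e^(−0.04t))/4.15;  IBU = (α/100)·m·U·1000/V;  BU:GU = IBU/GP
U = 1.65·0.000125^(65/1000)·(1−e^(−0.04·50))/4.15 = 0.1917
IBU = (15.5/100)·80·0.1917·1000/21.5 = 110.5518
BU:GU = 110.5518/65

1.7008


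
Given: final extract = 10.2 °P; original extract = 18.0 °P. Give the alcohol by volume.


SG = 259/(259 − P);  ABV = (OG − FG)·131.25
OG = 259/(259 − 18.0) = 1.0747
FG = 259/(259 − 10.2) = 1.0410
ABV = (1.0747 − 1.0410)·131.25

4.4221 % ABV


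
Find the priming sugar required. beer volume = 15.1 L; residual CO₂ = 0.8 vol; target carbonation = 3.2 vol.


sugar = (target − residual)·4.0·V
sugar = (3.2 − 0.8)·4.0·15.1

144.9600 g


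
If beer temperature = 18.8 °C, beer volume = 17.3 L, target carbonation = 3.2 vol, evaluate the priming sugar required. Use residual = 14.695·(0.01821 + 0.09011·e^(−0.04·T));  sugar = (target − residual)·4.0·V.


residual = 14.695·(0.01821 + 0.09011·e^(−0.04·18.8)) = 0.8918
sugar = (3.2 − 0.8918)·4.0·17.3

159.7248 g


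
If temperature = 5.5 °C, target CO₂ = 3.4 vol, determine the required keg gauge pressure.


psi = vols/(0.01821 + 0.09011·e^(−0.04·T)) − 14.695
psi = 3.4/(0.01821 + 0.09011·e^(−0.04·5.5)) − 14.695

22.8637 psi


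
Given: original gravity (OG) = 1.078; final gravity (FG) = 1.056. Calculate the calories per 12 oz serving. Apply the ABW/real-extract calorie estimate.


ABW = (OG−FG)·131.25·0.79/FG;  °P = 259 − 259/SG (for OG→OE and FG→AE);  RE = 0.1808·OE + 0.8192·AE;  Cal = (6.9·ABW + 4·(RE−0.1))·FG·3.55
ABW = (1.078 − 1.056)·131.25·0.79/1.056 = 2.1602
OE = 259 − 259/1.078 = 18.7403 °P
AE = 259 − 259/1.056 = 13.7348 °P
RE = 0.1808·18.7403 + 0.8192·13.7348 = 14.6398 °P
Cal = (6.9·2.1602 + 4·(14.6398−0.1))·1.056·3.55

273.9038 kcal


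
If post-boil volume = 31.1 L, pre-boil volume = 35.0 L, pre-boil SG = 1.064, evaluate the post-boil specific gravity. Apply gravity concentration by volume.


SG_post = 1 + (SG_pre − 1)·V_pre/V_post
pts_pre = (1.064 − 1)·1000 = 64.0000
pts_post = 64.0000·35.0/31.1 = 72.0257
SG_post = 1 + 72.0257/1000

1.0720


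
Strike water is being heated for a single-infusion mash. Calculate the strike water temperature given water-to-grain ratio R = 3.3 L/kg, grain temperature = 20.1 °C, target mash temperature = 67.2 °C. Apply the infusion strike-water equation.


T_strike = (0.41/R)·(T_mash − T_grain) + T_mash
T_strike = (0.41/3.3)·(67.2 − 20.1) + 67.2

73.0518 °C


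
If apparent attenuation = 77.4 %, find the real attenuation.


RA = AA · 0.8192
RA = 77.4 · 0.8192

63.4061 %


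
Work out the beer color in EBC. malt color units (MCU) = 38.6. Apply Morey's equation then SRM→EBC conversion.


SRM = 1.4922·MCU^0.6859;  EBC = SRM·1.97
SRM = 1.4922·38.6^0.6859 = 18.2838
EBC = 18.2838·1.97

36.0192 EBC


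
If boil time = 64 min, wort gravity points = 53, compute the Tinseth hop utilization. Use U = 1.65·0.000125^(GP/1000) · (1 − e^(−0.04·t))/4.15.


bigness = 1.65·0.000125^(53/1000) = 1.0248
boil_factor = (1 − e^(−0.04·64))/4.15 = 0.2223
U = 1.0248 · 0.2223

0.2278


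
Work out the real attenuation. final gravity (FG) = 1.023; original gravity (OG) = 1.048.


AA = (OG−FG)/(OG−1)·100;  RA = AA·0.8192
AA = (1.048 − 1.023)/(1.048 − 1)·100 = 52.0833
RA = 52.0833·0.8192

42.6667 %
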